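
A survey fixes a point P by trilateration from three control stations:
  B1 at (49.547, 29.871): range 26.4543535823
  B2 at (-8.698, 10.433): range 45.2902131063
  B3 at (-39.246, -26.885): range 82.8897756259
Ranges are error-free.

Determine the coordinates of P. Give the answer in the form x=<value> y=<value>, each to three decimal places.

x=36.453 y=6.884

eq1: (x − 49.547)² + (y − 29.871)² = 26.4543535823²
eq2: (x + 8.698)² + (y − 10.433)² = 45.2902131063²
eq3: (x + 39.246)² + (y + 26.885)² = 82.8897756259²
eq2−eq1, eq2−eq3 (x²,y² cancel):
  116.490·x + 38.876·y = 4514.049737
  -61.096·x − 74.636·y = -2740.962452
det = 116.490·-74.636 − 38.876·-61.096 = -6319.179544
x = (4514.049737·-74.636 − 38.876·-2740.962452) / -6319.179544 = 36.452985
y = (116.490·-2740.962452 − 4514.049737·-61.096) / -6319.179544 = 6.884491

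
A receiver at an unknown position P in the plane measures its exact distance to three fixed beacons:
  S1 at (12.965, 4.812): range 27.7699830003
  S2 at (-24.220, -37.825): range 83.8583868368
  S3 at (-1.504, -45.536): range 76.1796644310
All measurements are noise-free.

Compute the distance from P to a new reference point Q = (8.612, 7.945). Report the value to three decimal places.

eq1: (x − 12.965)² + (y − 4.812)² = 27.7699830003²
eq2: (x + 24.220)² + (y + 37.825)² = 83.8583868368²
eq3: (x + 1.504)² + (y + 45.536)² = 76.1796644310²
eq2−eq1, eq2−eq3 (x²,y² cancel):
  74.370·x + 85.274·y = 4434.964631
  45.432·x − 15.422·y = 1287.338057
det = 74.370·-15.422 − 85.274·45.432 = -5021.102508
x = (4434.964631·-15.422 − 85.274·1287.338057) / -5021.102508 = 35.484735
y = (74.370·1287.338057 − 4434.964631·45.432) / -5021.102508 = 21.061108
|P − Q| = √((35.484735 − 8.612)² + (21.061108 − 7.945)²) = 29.902778

29.903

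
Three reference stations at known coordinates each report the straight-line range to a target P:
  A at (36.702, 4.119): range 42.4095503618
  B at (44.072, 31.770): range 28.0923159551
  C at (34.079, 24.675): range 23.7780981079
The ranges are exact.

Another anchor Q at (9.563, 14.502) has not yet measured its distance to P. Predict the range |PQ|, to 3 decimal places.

28.919

eq1: (x − 36.702)² + (y − 4.119)² = 42.4095503618²
eq2: (x − 44.072)² + (y − 31.770)² = 28.0923159551²
eq3: (x − 34.079)² + (y − 24.675)² = 23.7780981079²
eq1−eq2, eq1−eq3 (x²,y² cancel):
  14.740·x + 55.302·y = 2597.062865
  -5.246·x + 41.112·y = 1639.402913
det = 14.740·41.112 − 55.302·-5.246 = 896.105172
x = (2597.062865·41.112 − 55.302·1639.402913) / 896.105172 = 17.975779
y = (14.740·1639.402913 − 2597.062865·-5.246) / 896.105172 = 42.170263
|P − Q| = √((17.975779 − 9.563)² + (42.170263 − 14.502)²) = 28.918984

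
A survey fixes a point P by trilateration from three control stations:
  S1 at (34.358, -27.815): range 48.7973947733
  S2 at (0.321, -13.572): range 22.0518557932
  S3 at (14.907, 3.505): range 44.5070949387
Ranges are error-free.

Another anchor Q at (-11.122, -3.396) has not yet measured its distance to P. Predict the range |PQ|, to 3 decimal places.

eq1: (x − 34.358)² + (y + 27.815)² = 48.7973947733²
eq2: (x − 0.321)² + (y + 13.572)² = 22.0518557932²
eq3: (x − 14.907)² + (y − 3.505)² = 44.5070949387²
eq2−eq1, eq2−eq3 (x²,y² cancel):
  68.074·x − 28.486·y = -125.057229
  29.172·x + 34.154·y = -1444.395707
det = 68.074·34.154 − -28.486·29.172 = 3155.992988
x = (-125.057229·34.154 − -28.486·-1444.395707) / 3155.992988 = -14.390482
y = (68.074·-1444.395707 − -125.057229·29.172) / 3155.992988 = -29.999314
|P − Q| = √((-14.390482 − -11.122)² + (-29.999314 − -3.396)²) = 26.803345

26.803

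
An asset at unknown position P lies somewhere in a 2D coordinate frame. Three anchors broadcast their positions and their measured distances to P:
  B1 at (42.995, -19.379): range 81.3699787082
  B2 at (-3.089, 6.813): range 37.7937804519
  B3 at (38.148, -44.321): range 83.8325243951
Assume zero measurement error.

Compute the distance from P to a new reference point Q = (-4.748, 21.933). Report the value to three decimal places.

eq1: (x − 42.995)² + (y + 19.379)² = 81.3699787082²
eq2: (x + 3.089)² + (y − 6.813)² = 37.7937804519²
eq3: (x − 38.148)² + (y + 44.321)² = 83.8325243951²
eq2−eq1, eq2−eq3 (x²,y² cancel):
  92.168·x − 52.384·y = -3024.546818
  82.474·x − 102.268·y = -2235.860251
det = 92.168·-102.268 − -52.384·82.474 = -5105.519008
x = (-3024.546818·-102.268 − -52.384·-2235.860251) / -5105.519008 = -37.643783
y = (92.168·-2235.860251 − -3024.546818·82.474) / -5105.519008 = -8.495063
|P − Q| = √((-37.643783 − -4.748)² + (-8.495063 − 21.933)²) = 44.810708

44.811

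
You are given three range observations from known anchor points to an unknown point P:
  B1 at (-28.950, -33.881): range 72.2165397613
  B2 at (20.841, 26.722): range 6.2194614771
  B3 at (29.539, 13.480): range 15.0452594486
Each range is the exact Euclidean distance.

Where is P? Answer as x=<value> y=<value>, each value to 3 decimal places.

x=17.016 y=21.818

eq1: (x + 28.950)² + (y + 33.881)² = 72.2165397613²
eq2: (x − 20.841)² + (y − 26.722)² = 6.2194614771²
eq3: (x − 29.539)² + (y − 13.480)² = 15.0452594486²
eq3−eq1, eq3−eq2 (x²,y² cancel):
  -116.978·x − 94.722·y = -4057.107043
  -17.396·x + 26.484·y = 281.827775
det = -116.978·26.484 − -94.722·-17.396 = -4745.829264
x = (-4057.107043·26.484 − -94.722·281.827775) / -4745.829264 = 17.015600
y = (-116.978·281.827775 − -4057.107043·-17.396) / -4745.829264 = 21.818122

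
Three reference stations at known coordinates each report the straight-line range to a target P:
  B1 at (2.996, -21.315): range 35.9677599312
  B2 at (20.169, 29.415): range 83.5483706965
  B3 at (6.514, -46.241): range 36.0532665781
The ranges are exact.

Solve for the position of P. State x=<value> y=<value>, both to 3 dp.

x=-28.670 y=-38.372

eq1: (x − 2.996)² + (y + 21.315)² = 35.9677599312²
eq2: (x − 20.169)² + (y − 29.415)² = 83.5483706965²
eq3: (x − 6.514)² + (y + 46.241)² = 36.0532665781²
eq2−eq1, eq2−eq3 (x²,y² cancel):
  -34.346·x − 101.460·y = 4877.924947
  -27.310·x − 151.312·y = 6589.123706
det = -34.346·-151.312 − -101.460·-27.310 = 2426.089352
x = (4877.924947·-151.312 − -101.460·6589.123706) / 2426.089352 = -28.670044
y = (-34.346·6589.123706 − 4877.924947·-27.310) / 2426.089352 = -38.372005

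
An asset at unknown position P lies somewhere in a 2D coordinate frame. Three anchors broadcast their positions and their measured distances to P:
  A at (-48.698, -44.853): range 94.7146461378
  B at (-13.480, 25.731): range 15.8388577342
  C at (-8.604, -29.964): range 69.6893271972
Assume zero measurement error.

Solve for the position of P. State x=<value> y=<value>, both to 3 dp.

x=-5.969 y=39.675

eq1: (x + 48.698)² + (y + 44.853)² = 94.7146461378²
eq2: (x + 13.480)² + (y − 25.731)² = 15.8388577342²
eq3: (x + 8.604)² + (y + 29.964)² = 69.6893271972²
eq1−eq3, eq1−eq2 (x²,y² cancel):
  80.188·x + 29.778·y = 702.845167
  70.436·x + 141.168·y = 5180.502727
det = 80.188·141.168 − 29.778·70.436 = 9222.536376
x = (702.845167·141.168 − 29.778·5180.502727) / 9222.536376 = -5.968614
y = (80.188·5180.502727 − 702.845167·70.436) / 9222.536376 = 39.675479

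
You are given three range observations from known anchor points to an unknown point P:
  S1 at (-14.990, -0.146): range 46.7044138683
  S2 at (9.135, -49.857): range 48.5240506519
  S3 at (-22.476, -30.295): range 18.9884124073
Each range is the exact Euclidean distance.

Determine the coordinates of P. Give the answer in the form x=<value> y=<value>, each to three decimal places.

x=-38.481 y=-40.513

eq1: (x + 14.990)² + (y + 0.146)² = 46.7044138683²
eq2: (x − 9.135)² + (y + 49.857)² = 48.5240506519²
eq3: (x + 22.476)² + (y + 30.295)² = 18.9884124073²
eq1−eq2, eq1−eq3 (x²,y² cancel):
  48.250·x − 99.422·y = 2171.166041
  -14.972·x − 60.298·y = 3018.978654
det = 48.250·-60.298 − -99.422·-14.972 = -4397.924684
x = (2171.166041·-60.298 − -99.422·3018.978654) / -4397.924684 = -38.480860
y = (48.250·3018.978654 − 2171.166041·-14.972) / -4397.924684 = -40.512840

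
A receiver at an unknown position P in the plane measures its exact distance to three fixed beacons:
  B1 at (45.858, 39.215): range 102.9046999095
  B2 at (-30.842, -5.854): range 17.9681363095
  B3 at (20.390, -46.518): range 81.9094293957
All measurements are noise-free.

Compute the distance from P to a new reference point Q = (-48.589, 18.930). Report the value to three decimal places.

20.993

eq1: (x − 45.858)² + (y − 39.215)² = 102.9046999095²
eq2: (x + 30.842)² + (y + 5.854)² = 17.9681363095²
eq3: (x − 20.390)² + (y + 46.518)² = 81.9094293957²
eq3−eq2, eq3−eq1 (x²,y² cancel):
  -102.464·x + 81.328·y = 4792.122557
  50.936·x + 171.466·y = -2819.126675
det = -102.464·171.466 − 81.328·50.936 = -21711.615232
x = (4792.122557·171.466 − 81.328·-2819.126675) / -21711.615232 = -48.405428
y = (-102.464·-2819.126675 − 4792.122557·50.936) / -21711.615232 = -2.061912
|P − Q| = √((-48.405428 − -48.589)² + (-2.061912 − 18.930)²) = 20.992715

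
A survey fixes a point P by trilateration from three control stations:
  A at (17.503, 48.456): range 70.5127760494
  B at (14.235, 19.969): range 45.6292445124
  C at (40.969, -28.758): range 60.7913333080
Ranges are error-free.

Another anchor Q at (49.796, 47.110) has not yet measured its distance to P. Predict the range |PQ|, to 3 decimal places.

90.127

eq1: (x − 17.503)² + (y − 48.456)² = 70.5127760494²
eq2: (x − 14.235)² + (y − 19.969)² = 45.6292445124²
eq3: (x − 40.969)² + (y + 28.758)² = 60.7913333080²
eq1−eq2, eq1−eq3 (x²,y² cancel):
  -6.536·x − 56.974·y = 837.080872
  46.932·x − 154.428·y = 1127.607961
det = -6.536·-154.428 − -56.974·46.932 = 3683.245176
x = (837.080872·-154.428 − -56.974·1127.607961) / 3683.245176 = -17.654103
y = (-6.536·1127.607961 − 837.080872·46.932) / 3683.245176 = -12.667070
|P − Q| = √((-17.654103 − 49.796)² + (-12.667070 − 47.110)²) = 90.126658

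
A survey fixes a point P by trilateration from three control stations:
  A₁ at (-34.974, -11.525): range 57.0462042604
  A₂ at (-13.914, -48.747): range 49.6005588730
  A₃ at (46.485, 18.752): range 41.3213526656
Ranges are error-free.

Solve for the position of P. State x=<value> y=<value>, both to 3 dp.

x=21.993 y=-14.529

eq1: (x + 34.974)² + (y + 11.525)² = 57.0462042604²
eq2: (x + 13.914)² + (y + 48.747)² = 49.6005588730²
eq3: (x − 46.485)² + (y − 18.752)² = 41.3213526656²
eq2−eq3, eq2−eq1 (x²,y² cancel):
  120.798·x + 134.998·y = 695.384578
  -42.120·x + 74.444·y = -2007.917084
det = 120.798·74.444 − 134.998·-42.120 = 14678.802072
x = (695.384578·74.444 − 134.998·-2007.917084) / 14678.802072 = 21.993075
y = (120.798·-2007.917084 − 695.384578·-42.120) / 14678.802072 = -14.528622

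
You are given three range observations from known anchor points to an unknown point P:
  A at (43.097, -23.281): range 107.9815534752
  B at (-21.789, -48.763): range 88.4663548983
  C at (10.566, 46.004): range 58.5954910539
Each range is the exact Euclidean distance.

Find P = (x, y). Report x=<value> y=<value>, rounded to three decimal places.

eq1: (x − 43.097)² + (y + 23.281)² = 107.9815534752²
eq2: (x + 21.789)² + (y + 48.763)² = 88.4663548983²
eq3: (x − 10.566)² + (y − 46.004)² = 58.5954910539²
eq1−eq3, eq1−eq2 (x²,y² cancel):
  -65.062·x + 138.570·y = 8055.236321
  -129.772·x − 50.964·y = 4286.954262
det = -65.062·-50.964 − 138.570·-129.772 = 21298.325808
x = (8055.236321·-50.964 − 138.570·4286.954262) / 21298.325808 = -47.166633
y = (-65.062·4286.954262 − 8055.236321·-129.772) / 21298.325808 = 35.985284

x=-47.167 y=35.985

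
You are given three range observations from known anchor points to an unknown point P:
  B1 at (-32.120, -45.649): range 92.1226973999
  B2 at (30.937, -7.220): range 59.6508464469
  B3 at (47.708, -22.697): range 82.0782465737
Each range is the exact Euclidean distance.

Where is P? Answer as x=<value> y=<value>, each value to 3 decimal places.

x=-3.084 y=41.778

eq1: (x + 32.120)² + (y + 45.649)² = 92.1226973999²
eq2: (x − 30.937)² + (y + 7.220)² = 59.6508464469²
eq3: (x − 47.708)² + (y + 22.697)² = 82.0782465737²
eq1−eq3, eq1−eq2 (x²,y² cancel):
  159.656·x + 45.904·y = 1425.434288
  126.114·x + 76.858·y = 2822.068662
det = 159.656·76.858 − 45.904·126.114 = 6481.703792
x = (1425.434288·76.858 − 45.904·2822.068662) / 6481.703792 = -3.083790
y = (159.656·2822.068662 − 1425.434288·126.114) / 6481.703792 = 41.778055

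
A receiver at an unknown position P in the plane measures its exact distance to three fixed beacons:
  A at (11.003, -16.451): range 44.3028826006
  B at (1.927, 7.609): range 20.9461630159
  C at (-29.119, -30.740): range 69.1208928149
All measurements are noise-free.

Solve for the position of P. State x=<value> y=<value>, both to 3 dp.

eq1: (x − 11.003)² + (y + 16.451)² = 44.3028826006²
eq2: (x − 1.927)² + (y − 7.609)² = 20.9461630159²
eq3: (x + 29.119)² + (y + 30.740)² = 69.1208928149²
eq1−eq3, eq1−eq2 (x²,y² cancel):
  -80.244·x − 28.578·y = -1413.790066
  -18.152·x + 48.120·y = 1193.912462
det = -80.244·48.120 − -28.578·-18.152 = -4380.089136
x = (-1413.790066·48.120 − -28.578·1193.912462) / -4380.089136 = 7.742296
y = (-80.244·1193.912462 − -1413.790066·-18.152) / -4380.089136 = 27.731725

x=7.742 y=27.732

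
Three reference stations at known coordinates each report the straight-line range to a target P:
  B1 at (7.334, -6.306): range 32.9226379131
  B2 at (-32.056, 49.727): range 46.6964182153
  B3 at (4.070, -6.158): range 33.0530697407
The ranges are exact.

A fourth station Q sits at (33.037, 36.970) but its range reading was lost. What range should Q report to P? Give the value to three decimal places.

eq1: (x − 7.334)² + (y + 6.306)² = 32.9226379131²
eq2: (x + 32.056)² + (y − 49.727)² = 46.6964182153²
eq3: (x − 4.070)² + (y + 6.158)² = 33.0530697407²
eq1−eq2, eq1−eq3 (x²,y² cancel):
  -78.780·x + 112.066·y = 2310.153086
  -6.528·x + 0.296·y = -47.672660
det = -78.780·0.296 − 112.066·-6.528 = 708.247968
x = (2310.153086·0.296 − 112.066·-47.672660) / 708.247968 = 8.508728
y = (-78.780·-47.672660 − 2310.153086·-6.528) / 708.247968 = 26.595673
|P − Q| = √((8.508728 − 33.037)² + (26.595673 − 36.970)²) = 26.631988

26.632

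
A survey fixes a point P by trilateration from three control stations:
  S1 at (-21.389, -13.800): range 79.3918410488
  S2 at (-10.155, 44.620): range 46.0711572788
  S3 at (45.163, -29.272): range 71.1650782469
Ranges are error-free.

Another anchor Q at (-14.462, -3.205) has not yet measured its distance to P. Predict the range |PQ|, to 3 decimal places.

67.112

eq1: (x + 21.389)² + (y + 13.800)² = 79.3918410488²
eq2: (x + 10.155)² + (y − 44.620)² = 46.0711572788²
eq3: (x − 45.163)² + (y + 29.272)² = 71.1650782469²
eq2−eq3, eq2−eq1 (x²,y² cancel):
  110.636·x − 147.784·y = -2139.438701
  -22.468·x − 116.840·y = -5626.651996
det = 110.636·-116.840 − -147.784·-22.468 = -16247.121152
x = (-2139.438701·-116.840 − -147.784·-5626.651996) / -16247.121152 = 35.794472
y = (110.636·-5626.651996 − -2139.438701·-22.468) / -16247.121152 = 41.273723
|P − Q| = √((35.794472 − -14.462)² + (41.273723 − -3.205)²) = 67.112367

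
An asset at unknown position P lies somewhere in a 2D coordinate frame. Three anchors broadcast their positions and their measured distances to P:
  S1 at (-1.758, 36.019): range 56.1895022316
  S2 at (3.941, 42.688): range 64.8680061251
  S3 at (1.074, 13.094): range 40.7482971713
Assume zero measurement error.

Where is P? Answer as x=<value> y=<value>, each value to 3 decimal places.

eq1: (x + 1.758)² + (y − 36.019)² = 56.1895022316²
eq2: (x − 3.941)² + (y − 42.688)² = 64.8680061251²
eq3: (x − 1.074)² + (y − 13.094)² = 40.7482971713²
eq1−eq3, eq1−eq2 (x²,y² cancel):
  5.664·x − 45.850·y = 368.983826
  11.398·x + 13.338·y = -513.260158
det = 5.664·13.338 − -45.850·11.398 = 598.144732
x = (368.983826·13.338 − -45.850·-513.260158) / 598.144732 = -31.115332
y = (5.664·-513.260158 − 368.983826·11.398) / 598.144732 = -11.891408

x=-31.115 y=-11.891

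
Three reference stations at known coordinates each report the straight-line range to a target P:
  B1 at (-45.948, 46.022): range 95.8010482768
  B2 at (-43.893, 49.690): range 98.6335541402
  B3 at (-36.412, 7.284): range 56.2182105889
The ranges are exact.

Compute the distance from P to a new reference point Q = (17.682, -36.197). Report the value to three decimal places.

32.985

eq1: (x + 45.948)² + (y − 46.022)² = 95.8010482768²
eq2: (x + 43.893)² + (y − 49.690)² = 98.6335541402²
eq3: (x + 36.412)² + (y − 7.284)² = 56.2182105889²
eq1−eq3, eq1−eq2 (x²,y² cancel):
  19.072·x − 77.476·y = 3167.000861
  4.110·x + 7.336·y = -384.288790
det = 19.072·7.336 − -77.476·4.110 = 458.338552
x = (3167.000861·7.336 − -77.476·-384.288790) / 458.338552 = -14.269016
y = (19.072·-384.288790 − 3167.000861·4.110) / 458.338552 = -44.389740
|P − Q| = √((-14.269016 − 17.682)² + (-44.389740 − -36.197)²) = 32.984669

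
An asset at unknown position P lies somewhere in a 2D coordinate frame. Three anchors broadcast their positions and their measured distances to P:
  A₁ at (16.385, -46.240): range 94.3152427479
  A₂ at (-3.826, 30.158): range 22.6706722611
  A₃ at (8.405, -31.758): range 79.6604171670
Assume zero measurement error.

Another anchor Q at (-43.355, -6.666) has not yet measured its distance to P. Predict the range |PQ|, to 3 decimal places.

eq1: (x − 16.385)² + (y + 46.240)² = 94.3152427479²
eq2: (x + 3.826)² + (y − 30.158)² = 22.6706722611²
eq3: (x − 8.405)² + (y + 31.758)² = 79.6604171670²
eq2−eq1, eq2−eq3 (x²,y² cancel):
  40.422·x − 152.796·y = -6898.943049
  24.462·x − 123.832·y = -5676.751333
det = 40.422·-123.832 − -152.796·24.462 = -1267.841352
x = (-6898.943049·-123.832 − -152.796·-5676.751333) / -1267.841352 = 10.312790
y = (40.422·-5676.751333 − -6898.943049·24.462) / -1267.841352 = 47.879569
|P − Q| = √((10.312790 − -43.355)² + (47.879569 − -6.666)²) = 76.520917

76.521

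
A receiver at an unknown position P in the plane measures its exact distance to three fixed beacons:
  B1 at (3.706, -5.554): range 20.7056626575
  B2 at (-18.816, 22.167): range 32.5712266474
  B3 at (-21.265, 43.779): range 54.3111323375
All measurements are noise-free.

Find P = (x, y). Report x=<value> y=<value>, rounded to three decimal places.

x=-16.444 y=-10.318

eq1: (x − 3.706)² + (y + 5.554)² = 20.7056626575²
eq2: (x + 18.816)² + (y − 22.167)² = 32.5712266474²
eq3: (x + 21.265)² + (y − 43.779)² = 54.3111323375²
eq1−eq3, eq1−eq2 (x²,y² cancel):
  -49.942·x + 98.666·y = -196.754916
  -45.044·x + 55.442·y = 168.676054
det = -49.942·55.442 − 98.666·-45.044 = 1675.426940
x = (-196.754916·55.442 − 98.666·168.676054) / 1675.426940 = -16.444213
y = (-49.942·168.676054 − -196.754916·-45.044) / 1675.426940 = -10.317757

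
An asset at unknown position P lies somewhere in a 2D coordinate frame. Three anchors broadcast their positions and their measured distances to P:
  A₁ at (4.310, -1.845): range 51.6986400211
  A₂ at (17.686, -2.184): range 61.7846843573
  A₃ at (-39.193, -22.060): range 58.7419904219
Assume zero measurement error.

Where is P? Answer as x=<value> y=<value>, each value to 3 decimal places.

eq1: (x − 4.310)² + (y + 1.845)² = 51.6986400211²
eq2: (x − 17.686)² + (y + 2.184)² = 61.7846843573²
eq3: (x + 39.193)² + (y + 22.060)² = 58.7419904219²
eq1−eq3, eq1−eq2 (x²,y² cancel):
  -87.006·x − 40.430·y = 1222.882665
  26.752·x − 0.678·y = -849.013514
det = -87.006·-0.678 − -40.430·26.752 = 1140.573428
x = (1222.882665·-0.678 − -40.430·-849.013514) / 1140.573428 = -30.821980
y = (-87.006·-849.013514 − 1222.882665·26.752) / 1140.573428 = 36.082475

x=-30.822 y=36.082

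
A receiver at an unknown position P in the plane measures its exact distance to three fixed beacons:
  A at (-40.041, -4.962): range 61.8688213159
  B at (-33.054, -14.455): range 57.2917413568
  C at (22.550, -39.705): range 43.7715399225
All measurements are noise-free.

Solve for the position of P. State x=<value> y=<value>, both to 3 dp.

x=21.169 y=4.045

eq1: (x + 40.041)² + (y + 4.962)² = 61.8688213159²
eq2: (x + 33.054)² + (y + 14.455)² = 57.2917413568²
eq3: (x − 22.550)² + (y + 39.705)² = 43.7715399225²
eq1−eq2, eq1−eq3 (x²,y² cancel):
  13.974·x − 18.986·y = 219.018239
  125.182·x − 69.486·y = 2368.889744
det = 13.974·-69.486 − -18.986·125.182 = 1405.708088
x = (219.018239·-69.486 − -18.986·2368.889744) / 1405.708088 = 21.168719
y = (13.974·2368.889744 − 219.018239·125.182) / 1405.708088 = 4.044740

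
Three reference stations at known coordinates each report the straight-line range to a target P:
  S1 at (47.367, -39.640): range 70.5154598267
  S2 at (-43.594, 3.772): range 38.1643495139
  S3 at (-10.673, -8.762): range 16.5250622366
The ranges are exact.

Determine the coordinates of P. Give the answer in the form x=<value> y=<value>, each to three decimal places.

eq1: (x − 47.367)² + (y + 39.640)² = 70.5154598267²
eq2: (x + 43.594)² + (y − 3.772)² = 38.1643495139²
eq3: (x + 10.673)² + (y + 8.762)² = 16.5250622366²
eq1−eq2, eq1−eq3 (x²,y² cancel):
  -181.922·x + 86.824·y = 1615.615032
  -116.080·x + 61.756·y = 1075.075677
det = -181.922·61.756 − 86.824·-116.080 = -1156.245112
x = (1615.615032·61.756 − 86.824·1075.075677) / -1156.245112 = -5.562446
y = (-181.922·1075.075677 − 1615.615032·-116.080) / -1156.245112 = 6.952959

x=-5.562 y=6.953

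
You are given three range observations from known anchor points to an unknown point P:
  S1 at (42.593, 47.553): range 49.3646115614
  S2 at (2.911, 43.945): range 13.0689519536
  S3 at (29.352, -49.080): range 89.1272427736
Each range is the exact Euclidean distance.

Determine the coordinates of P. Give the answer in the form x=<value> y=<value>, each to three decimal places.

eq1: (x − 42.593)² + (y − 47.553)² = 49.3646115614²
eq2: (x − 2.911)² + (y − 43.945)² = 13.0689519536²
eq3: (x − 29.352)² + (y + 49.080)² = 89.1272427736²
eq1−eq3, eq1−eq2 (x²,y² cancel):
  -26.482·x − 193.266·y = -6311.865684
  -79.364·x − 7.216·y = 130.252857
det = -26.482·-7.216 − -193.266·-79.364 = -15147.268712
x = (-6311.865684·-7.216 − -193.266·130.252857) / -15147.268712 = -4.668820
y = (-26.482·130.252857 − -6311.865684·-79.364) / -15147.268712 = 33.298694

x=-4.669 y=33.299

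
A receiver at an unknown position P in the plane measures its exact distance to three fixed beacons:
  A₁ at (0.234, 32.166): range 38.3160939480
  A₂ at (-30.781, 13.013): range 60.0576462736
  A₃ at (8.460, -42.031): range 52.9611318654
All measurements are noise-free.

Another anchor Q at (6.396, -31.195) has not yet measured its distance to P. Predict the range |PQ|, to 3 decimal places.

eq1: (x − 0.234)² + (y − 32.166)² = 38.3160939480²
eq2: (x + 30.781)² + (y − 13.013)² = 60.0576462736²
eq3: (x − 8.460)² + (y + 42.031)² = 52.9611318654²
eq2−eq3, eq2−eq1 (x²,y² cancel):
  78.482·x − 110.088·y = 1523.407818
  62.030·x + 38.306·y = 2056.696002
det = 78.482·38.306 − -110.088·62.030 = 9835.090132
x = (1523.407818·38.306 − -110.088·2056.696002) / 9835.090132 = 28.954814
y = (78.482·2056.696002 − 1523.407818·62.030) / 9835.090132 = 6.803865
|P − Q| = √((28.954814 − 6.396)² + (6.803865 − -31.195)²) = 44.190654

44.191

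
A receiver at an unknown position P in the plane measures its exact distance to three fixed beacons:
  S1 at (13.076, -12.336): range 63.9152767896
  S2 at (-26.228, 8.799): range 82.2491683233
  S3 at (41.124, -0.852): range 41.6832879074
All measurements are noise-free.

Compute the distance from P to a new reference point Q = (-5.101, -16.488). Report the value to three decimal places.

78.777

eq1: (x − 13.076)² + (y + 12.336)² = 63.9152767896²
eq2: (x + 26.228)² + (y − 8.799)² = 82.2491683233²
eq3: (x − 41.124)² + (y + 0.852)² = 41.6832879074²
eq3−eq2, eq3−eq1 (x²,y² cancel):
  -134.704·x + 19.302·y = -5954.008094
  -56.096·x − 22.968·y = -3716.416724
det = -134.704·-22.968 − 19.302·-56.096 = 4176.646464
x = (-5954.008094·-22.968 − 19.302·-3716.416724) / 4176.646464 = 49.917065
y = (-134.704·-3716.416724 − -5954.008094·-56.096) / 4176.646464 = 39.893288
|P − Q| = √((49.917065 − -5.101)² + (39.893288 − -16.488)²) = 78.777136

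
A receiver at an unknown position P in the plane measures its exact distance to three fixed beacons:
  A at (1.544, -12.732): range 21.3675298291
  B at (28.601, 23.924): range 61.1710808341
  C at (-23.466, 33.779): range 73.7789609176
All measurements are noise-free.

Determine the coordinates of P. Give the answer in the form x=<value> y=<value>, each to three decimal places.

eq1: (x − 1.544)² + (y + 12.732)² = 21.3675298291²
eq2: (x − 28.601)² + (y − 23.924)² = 61.1710808341²
eq3: (x + 23.466)² + (y − 33.779)² = 73.7789609176²
eq2−eq1, eq2−eq3 (x²,y² cancel):
  -54.114·x − 73.312·y = 2059.442582
  -104.134·x + 19.710·y = -1400.134924
det = -54.114·19.710 − -73.312·-104.134 = -8700.858748
x = (2059.442582·19.710 − -73.312·-1400.134924) / -8700.858748 = 7.132064
y = (-54.114·-1400.134924 − 2059.442582·-104.134) / -8700.858748 = -33.355891

x=7.132 y=-33.356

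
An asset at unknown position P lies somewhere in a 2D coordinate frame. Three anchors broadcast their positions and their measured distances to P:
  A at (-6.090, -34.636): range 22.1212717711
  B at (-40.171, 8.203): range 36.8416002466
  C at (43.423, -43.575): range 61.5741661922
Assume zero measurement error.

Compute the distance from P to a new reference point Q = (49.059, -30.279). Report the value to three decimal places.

61.518

eq1: (x + 6.090)² + (y + 34.636)² = 22.1212717711²
eq2: (x + 40.171)² + (y − 8.203)² = 36.8416002466²
eq3: (x − 43.423)² + (y + 43.575)² = 61.5741661922²
eq1−eq3, eq1−eq2 (x²,y² cancel):
  99.026·x − 17.878·y = -754.430319
  -68.162·x + 85.678·y = -423.694990
det = 99.026·85.678 − -17.878·-68.162 = 7265.749392
x = (-754.430319·85.678 − -17.878·-423.694990) / 7265.749392 = -9.938810
y = (99.026·-423.694990 − -754.430319·-68.162) / 7265.749392 = -12.852122
|P − Q| = √((-9.938810 − 49.059)² + (-12.852122 − -30.279)²) = 61.517783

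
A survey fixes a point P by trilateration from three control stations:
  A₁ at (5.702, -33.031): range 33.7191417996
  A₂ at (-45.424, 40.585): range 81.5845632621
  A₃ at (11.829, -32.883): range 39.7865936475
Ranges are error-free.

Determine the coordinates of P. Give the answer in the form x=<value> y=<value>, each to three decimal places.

x=-27.484 y=-39.003

eq1: (x − 5.702)² + (y + 33.031)² = 33.7191417996²
eq2: (x + 45.424)² + (y − 40.585)² = 81.5845632621²
eq3: (x − 11.829)² + (y + 32.883)² = 39.7865936475²
eq1−eq3, eq1−eq2 (x²,y² cancel):
  12.254·x + 0.296·y = -348.335345
  -102.252·x + 147.232·y = -2932.138203
det = 12.254·147.232 − 0.296·-102.252 = 1834.447520
x = (-348.335345·147.232 − 0.296·-2932.138203) / 1834.447520 = -27.484131
y = (12.254·-2932.138203 − -348.335345·-102.252) / 1834.447520 = -39.002701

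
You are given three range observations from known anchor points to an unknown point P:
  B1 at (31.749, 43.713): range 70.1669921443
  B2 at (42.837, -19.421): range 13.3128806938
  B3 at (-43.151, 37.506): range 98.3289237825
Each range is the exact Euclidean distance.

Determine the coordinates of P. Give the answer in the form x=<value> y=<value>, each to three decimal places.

eq1: (x − 31.749)² + (y − 43.713)² = 70.1669921443²
eq2: (x − 42.837)² + (y + 19.421)² = 13.3128806938²
eq3: (x + 43.151)² + (y − 37.506)² = 98.3289237825²
eq3−eq1, eq3−eq2 (x²,y² cancel):
  149.800·x + 12.414·y = 4395.286999
  171.976·x − 113.854·y = 8434.819433
det = 149.800·-113.854 − 12.414·171.976 = -19190.239264
x = (4395.286999·-113.854 − 12.414·8434.819433) / -19190.239264 = 31.533263
y = (149.800·8434.819433 − 4395.286999·171.976) / -19190.239264 = -26.453660

x=31.533 y=-26.454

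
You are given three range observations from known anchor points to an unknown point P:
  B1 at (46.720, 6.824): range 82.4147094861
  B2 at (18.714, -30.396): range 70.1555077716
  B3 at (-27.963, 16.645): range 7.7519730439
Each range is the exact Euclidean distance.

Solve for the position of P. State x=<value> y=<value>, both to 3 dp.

eq1: (x − 46.720)² + (y − 6.824)² = 82.4147094861²
eq2: (x − 18.714)² + (y + 30.396)² = 70.1555077716²
eq3: (x + 27.963)² + (y − 16.645)² = 7.7519730439²
eq3−eq2, eq3−eq1 (x²,y² cancel):
  93.354·x − 94.082·y = -4646.556967
  149.366·x − 19.642·y = -5561.751272
det = 93.354·-19.642 − -94.082·149.366 = 12218.992744
x = (-4646.556967·-19.642 − -94.082·-5561.751272) / 12218.992744 = -35.354224
y = (93.354·-5561.751272 − -4646.556967·149.366) / 12218.992744 = 14.307718

x=-35.354 y=14.308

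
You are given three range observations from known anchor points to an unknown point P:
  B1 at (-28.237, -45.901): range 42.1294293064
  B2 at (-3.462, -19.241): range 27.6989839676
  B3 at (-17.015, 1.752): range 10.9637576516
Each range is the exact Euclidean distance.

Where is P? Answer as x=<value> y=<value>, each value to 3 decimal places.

x=-26.464 y=-3.809

eq1: (x + 28.237)² + (y + 45.901)² = 42.1294293064²
eq2: (x + 3.462)² + (y + 19.241)² = 27.6989839676²
eq3: (x + 17.015)² + (y − 1.752)² = 10.9637576516²
eq3−eq1, eq3−eq2 (x²,y² cancel):
  -22.444·x − 95.306·y = 956.965409
  27.106·x − 41.986·y = -557.407935
det = -22.444·-41.986 − -95.306·27.106 = 3525.698220
x = (956.965409·-41.986 − -95.306·-557.407935) / 3525.698220 = -26.463828
y = (-22.444·-557.407935 − 956.965409·27.106) / 3525.698220 = -3.808902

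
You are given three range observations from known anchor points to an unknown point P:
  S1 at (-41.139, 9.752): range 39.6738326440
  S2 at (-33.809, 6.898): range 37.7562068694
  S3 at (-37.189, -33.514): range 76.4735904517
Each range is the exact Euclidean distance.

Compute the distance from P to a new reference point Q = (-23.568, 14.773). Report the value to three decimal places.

eq1: (x + 41.139)² + (y − 9.752)² = 39.6738326440²
eq2: (x + 33.809)² + (y − 6.898)² = 37.7562068694²
eq3: (x + 37.189)² + (y + 33.514)² = 76.4735904517²
eq3−eq2, eq3−eq1 (x²,y² cancel):
  6.760·x + 80.824·y = 3107.099847
  -7.900·x + 86.532·y = 3555.505948
det = 6.760·86.532 − 80.824·-7.900 = 1223.465920
x = (3107.099847·86.532 − 80.824·3555.505948) / 1223.465920 = -15.126411
y = (6.760·3555.505948 − 3107.099847·-7.900) / 1223.465920 = 39.707938
|P − Q| = √((-15.126411 − -23.568)² + (39.707938 − 14.773)²) = 26.325113

26.325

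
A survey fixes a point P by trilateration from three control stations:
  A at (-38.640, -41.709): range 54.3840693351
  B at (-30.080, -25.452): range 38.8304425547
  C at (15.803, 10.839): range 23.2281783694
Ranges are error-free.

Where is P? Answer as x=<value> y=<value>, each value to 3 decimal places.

eq1: (x + 38.640)² + (y + 41.709)² = 54.3840693351²
eq2: (x + 30.080)² + (y + 25.452)² = 38.8304425547²
eq3: (x − 15.803)² + (y − 10.839)² = 23.2281783694²
eq2−eq1, eq2−eq3 (x²,y² cancel):
  -17.120·x − 32.514·y = 230.255849
  91.766·x + 72.582·y = -217.136975
det = -17.120·72.582 − -32.514·91.766 = 1741.075884
x = (230.255849·72.582 − -32.514·-217.136975) / 1741.075884 = 5.543950
y = (-17.120·-217.136975 − 230.255849·91.766) / 1741.075884 = -10.000870

x=5.544 y=-10.001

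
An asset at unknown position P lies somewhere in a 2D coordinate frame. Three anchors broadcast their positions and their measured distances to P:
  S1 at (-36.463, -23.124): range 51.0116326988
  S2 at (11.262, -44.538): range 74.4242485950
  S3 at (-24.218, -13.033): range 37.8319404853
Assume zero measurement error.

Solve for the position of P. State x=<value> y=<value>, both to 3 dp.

eq1: (x + 36.463)² + (y + 23.124)² = 51.0116326988²
eq2: (x − 11.262)² + (y + 44.538)² = 74.4242485950²
eq3: (x + 24.218)² + (y + 13.033)² = 37.8319404853²
eq1−eq3, eq1−eq2 (x²,y² cancel):
  24.490·x + 20.182·y = 63.031818
  95.450·x − 42.828·y = -2690.585765
det = 24.490·-42.828 − 20.182·95.450 = -2975.229620
x = (63.031818·-42.828 − 20.182·-2690.585765) / -2975.229620 = -17.343829
y = (24.490·-2690.585765 − 63.031818·95.450) / -2975.229620 = 24.169171

x=-17.344 y=24.169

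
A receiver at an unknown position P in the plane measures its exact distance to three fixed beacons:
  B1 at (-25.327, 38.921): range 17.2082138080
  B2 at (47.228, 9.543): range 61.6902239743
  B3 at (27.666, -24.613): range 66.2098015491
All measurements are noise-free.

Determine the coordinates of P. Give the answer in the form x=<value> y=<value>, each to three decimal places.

eq1: (x + 25.327)² + (y − 38.921)² = 17.2082138080²
eq2: (x − 47.228)² + (y − 9.543)² = 61.6902239743²
eq3: (x − 27.666)² + (y + 24.613)² = 66.2098015491²
eq2−eq1, eq2−eq3 (x²,y² cancel):
  -145.110·x + 58.756·y = 3344.309449
  -39.124·x − 68.312·y = -1528.399595
det = -145.110·-68.312 − 58.756·-39.124 = 12211.524064
x = (3344.309449·-68.312 − 58.756·-1528.399595) / 12211.524064 = -11.354342
y = (-145.110·-1528.399595 − 3344.309449·-39.124) / 12211.524064 = 28.876725

x=-11.354 y=28.877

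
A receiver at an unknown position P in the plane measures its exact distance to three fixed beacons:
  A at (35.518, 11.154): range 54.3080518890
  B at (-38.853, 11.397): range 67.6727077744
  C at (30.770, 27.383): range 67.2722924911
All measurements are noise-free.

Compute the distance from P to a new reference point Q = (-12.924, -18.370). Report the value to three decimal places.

eq1: (x − 35.518)² + (y − 11.154)² = 54.3080518890²
eq2: (x + 38.853)² + (y − 11.397)² = 67.6727077744²
eq3: (x − 30.770)² + (y − 27.383)² = 67.2722924911²
eq3−eq2, eq3−eq1 (x²,y² cancel):
  -139.246·x − 31.972·y = -111.208412
  9.496·x − 32.458·y = 1265.515288
det = -139.246·-32.458 − -31.972·9.496 = 4823.252780
x = (-111.208412·-32.458 − -31.972·1265.515288) / 4823.252780 = 9.137124
y = (-139.246·1265.515288 − -111.208412·9.496) / 4823.252780 = -36.316137
|P − Q| = √((9.137124 − -12.924)² + (-36.316137 − -18.370)²) = 28.438653

28.439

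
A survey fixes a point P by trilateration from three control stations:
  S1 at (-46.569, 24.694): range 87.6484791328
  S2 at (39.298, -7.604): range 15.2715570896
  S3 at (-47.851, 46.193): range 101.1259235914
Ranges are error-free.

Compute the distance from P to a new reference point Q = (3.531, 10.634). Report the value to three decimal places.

eq1: (x + 46.569)² + (y − 24.694)² = 87.6484791328²
eq2: (x − 39.298)² + (y + 7.604)² = 15.2715570896²
eq3: (x + 47.851)² + (y − 46.193)² = 101.1259235914²
eq3−eq1, eq3−eq2 (x²,y² cancel):
  2.564·x − 42.998·y = 899.150475
  174.298·x − 107.594·y = 7171.874136
det = 2.564·-107.594 − -42.998·174.298 = 7218.594388
x = (899.150475·-107.594 − -42.998·7171.874136) / 7218.594388 = 29.317764
y = (2.564·7171.874136 − 899.150475·174.298) / 7218.594388 = -19.163211
|P − Q| = √((29.317764 − 3.531)² + (-19.163211 − 10.634)²) = 39.405976

39.406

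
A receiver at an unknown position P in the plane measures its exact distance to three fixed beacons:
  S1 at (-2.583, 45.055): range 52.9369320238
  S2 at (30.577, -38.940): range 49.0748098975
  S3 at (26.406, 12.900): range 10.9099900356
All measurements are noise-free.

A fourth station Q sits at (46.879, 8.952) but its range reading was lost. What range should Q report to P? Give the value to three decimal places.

eq1: (x + 2.583)² + (y − 45.055)² = 52.9369320238²
eq2: (x − 30.577)² + (y + 38.940)² = 49.0748098975²
eq3: (x − 26.406)² + (y − 12.900)² = 10.9099900356²
eq1−eq3, eq1−eq2 (x²,y² cancel):
  57.978·x − 64.310·y = 1510.352812
  66.320·x − 167.990·y = 808.633421
det = 57.978·-167.990 − -64.310·66.320 = -5474.685020
x = (1510.352812·-167.990 − -64.310·808.633421) / -5474.685020 = 36.846130
y = (57.978·808.633421 − 1510.352812·66.320) / -5474.685020 = 9.732733
|P − Q| = √((36.846130 − 46.879)² + (9.732733 − 8.952)²) = 10.063202

10.063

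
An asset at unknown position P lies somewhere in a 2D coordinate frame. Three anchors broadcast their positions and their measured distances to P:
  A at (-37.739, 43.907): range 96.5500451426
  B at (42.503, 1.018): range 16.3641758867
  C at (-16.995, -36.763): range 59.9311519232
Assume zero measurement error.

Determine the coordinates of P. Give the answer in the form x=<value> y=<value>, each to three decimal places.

eq1: (x + 37.739)² + (y − 43.907)² = 96.5500451426²
eq2: (x − 42.503)² + (y − 1.018)² = 16.3641758867²
eq3: (x + 16.995)² + (y + 36.763)² = 59.9311519232²
eq1−eq2, eq1−eq3 (x²,y² cancel):
  160.484·x − 85.778·y = 7509.609528
  41.488·x − 161.340·y = 4018.459670
det = 160.484·-161.340 − -85.778·41.488 = -22333.730896
x = (7509.609528·-161.340 − -85.778·4018.459670) / -22333.730896 = 38.815949
y = (160.484·4018.459670 − 7509.609528·41.488) / -22333.730896 = -14.925397

x=38.816 y=-14.925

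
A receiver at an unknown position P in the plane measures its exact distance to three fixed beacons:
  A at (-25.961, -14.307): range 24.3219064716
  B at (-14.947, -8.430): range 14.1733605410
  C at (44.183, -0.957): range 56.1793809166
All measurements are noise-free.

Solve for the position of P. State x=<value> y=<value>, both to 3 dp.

x=-11.641 y=5.352

eq1: (x + 25.961)² + (y + 14.307)² = 24.3219064716²
eq2: (x + 14.947)² + (y + 8.430)² = 14.1733605410²
eq3: (x − 44.183)² + (y + 0.957)² = 56.1793809166²
eq2−eq3, eq2−eq1 (x²,y² cancel):
  118.260·x + 14.946·y = -1296.663062
  -22.028·x − 11.754·y = 193.515076
det = 118.260·-11.754 − 14.946·-22.028 = -1060.797552
x = (-1296.663062·-11.754 − 14.946·193.515076) / -1060.797552 = -11.640959
y = (118.260·193.515076 − -1296.663062·-22.028) / -1060.797552 = 5.352389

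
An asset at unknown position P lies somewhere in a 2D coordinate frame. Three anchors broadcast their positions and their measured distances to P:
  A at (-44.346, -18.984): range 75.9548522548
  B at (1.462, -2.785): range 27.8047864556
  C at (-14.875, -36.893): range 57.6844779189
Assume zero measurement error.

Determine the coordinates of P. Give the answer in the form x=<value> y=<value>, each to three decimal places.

eq1: (x + 44.346)² + (y + 18.984)² = 75.9548522548²
eq2: (x − 1.462)² + (y + 2.785)² = 27.8047864556²
eq3: (x + 14.875)² + (y + 36.893)² = 57.6844779189²
eq1−eq3, eq1−eq2 (x²,y² cancel):
  58.942·x − 35.818·y = 1697.039690
  91.616·x + 32.398·y = 2678.967128
det = 58.942·32.398 − -35.818·91.616 = 5191.104804
x = (1697.039690·32.398 − -35.818·2678.967128) / 5191.104804 = 29.075879
y = (58.942·2678.967128 − 1697.039690·91.616) / 5191.104804 = 0.467664

x=29.076 y=0.468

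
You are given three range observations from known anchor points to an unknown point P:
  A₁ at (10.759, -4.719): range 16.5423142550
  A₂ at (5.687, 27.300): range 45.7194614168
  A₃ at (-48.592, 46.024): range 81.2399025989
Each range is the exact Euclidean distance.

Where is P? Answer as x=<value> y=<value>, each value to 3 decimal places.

eq1: (x − 10.759)² + (y + 4.719)² = 16.5423142550²
eq2: (x − 5.687)² + (y − 27.300)² = 45.7194614168²
eq3: (x + 48.592)² + (y − 46.024)² = 81.2399025989²
eq3−eq2, eq3−eq1 (x²,y² cancel):
  108.558·x − 37.448·y = 807.893551
  118.702·x − 101.486·y = 1984.907615
det = 108.558·-101.486 − -37.448·118.702 = -6571.964692
x = (807.893551·-101.486 − -37.448·1984.907615) / -6571.964692 = 1.165415
y = (108.558·1984.907615 − 807.893551·118.702) / -6571.964692 = -18.195323

x=1.165 y=-18.195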